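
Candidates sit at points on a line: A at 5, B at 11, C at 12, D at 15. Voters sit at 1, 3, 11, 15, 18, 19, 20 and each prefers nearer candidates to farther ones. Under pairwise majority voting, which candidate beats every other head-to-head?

With single-peaked preferences on a line, the Condorcet winner is the candidate closest to the median voter.
The median voter (position 15) is closest to D at 15.
Check: D vs C — voters closer to D: 4 of 7.

D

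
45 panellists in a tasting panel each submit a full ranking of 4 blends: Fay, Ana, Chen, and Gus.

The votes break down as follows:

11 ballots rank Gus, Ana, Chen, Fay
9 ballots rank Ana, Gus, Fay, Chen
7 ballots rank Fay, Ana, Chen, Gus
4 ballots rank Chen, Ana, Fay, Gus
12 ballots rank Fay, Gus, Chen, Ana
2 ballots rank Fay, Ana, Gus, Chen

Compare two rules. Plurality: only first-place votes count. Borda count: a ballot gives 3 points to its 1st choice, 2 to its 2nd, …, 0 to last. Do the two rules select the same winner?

No

Plurality first-place counts: Fay 21, Ana 9, Chen 4, Gus 11 → Fay.
Borda totals: Fay 76, Ana 75, Chen 42, Gus 77 → Gus.
The two rules disagree: plurality picks Fay, Borda picks Gus.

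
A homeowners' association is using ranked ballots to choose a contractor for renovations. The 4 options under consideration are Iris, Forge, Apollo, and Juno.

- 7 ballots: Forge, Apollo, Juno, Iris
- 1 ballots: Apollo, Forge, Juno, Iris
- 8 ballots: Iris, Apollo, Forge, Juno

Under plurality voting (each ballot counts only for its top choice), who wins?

First-place vote totals:
  Iris: 8
  Forge: 7
  Apollo: 1
  Juno: 0
Iris has the most first-place votes.

Iris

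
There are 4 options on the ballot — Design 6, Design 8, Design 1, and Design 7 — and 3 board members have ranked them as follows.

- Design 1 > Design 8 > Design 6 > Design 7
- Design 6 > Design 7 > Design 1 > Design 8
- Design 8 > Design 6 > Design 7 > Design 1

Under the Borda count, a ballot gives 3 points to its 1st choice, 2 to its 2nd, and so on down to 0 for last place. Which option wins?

Borda scores:
  Design 6: 1 + 3 + 2 = 6
  Design 8: 2 + 0 + 3 = 5
  Design 1: 3 + 1 + 0 = 4
  Design 7: 0 + 2 + 1 = 3
Design 6 has the highest total.

Design 6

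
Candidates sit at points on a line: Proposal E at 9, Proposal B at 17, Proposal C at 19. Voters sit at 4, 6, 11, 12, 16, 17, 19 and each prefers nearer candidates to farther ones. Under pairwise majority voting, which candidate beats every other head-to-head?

With single-peaked preferences on a line, the Condorcet winner is the candidate closest to the median voter.
The median voter (position 12) is closest to Proposal E at 9.
Check: Proposal E vs Proposal C — voters closer to Proposal E: 4 of 7.

Proposal E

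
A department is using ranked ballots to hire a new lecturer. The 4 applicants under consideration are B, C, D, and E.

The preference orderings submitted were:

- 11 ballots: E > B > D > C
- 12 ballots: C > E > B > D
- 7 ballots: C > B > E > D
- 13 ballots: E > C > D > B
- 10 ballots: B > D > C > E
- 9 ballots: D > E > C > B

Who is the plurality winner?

E

First-place vote totals:
  B: 10
  C: 19
  D: 9
  E: 24
E has the most first-place votes.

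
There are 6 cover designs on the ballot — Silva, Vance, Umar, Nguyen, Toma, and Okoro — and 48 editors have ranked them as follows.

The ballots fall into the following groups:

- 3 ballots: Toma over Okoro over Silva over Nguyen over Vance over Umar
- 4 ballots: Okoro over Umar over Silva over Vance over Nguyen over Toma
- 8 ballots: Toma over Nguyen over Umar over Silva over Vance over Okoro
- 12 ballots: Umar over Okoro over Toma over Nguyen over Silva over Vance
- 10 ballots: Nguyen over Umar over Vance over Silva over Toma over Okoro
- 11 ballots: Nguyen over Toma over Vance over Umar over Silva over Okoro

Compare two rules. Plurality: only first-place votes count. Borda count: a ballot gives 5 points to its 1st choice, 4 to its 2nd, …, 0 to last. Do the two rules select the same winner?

Yes

Plurality first-place counts: Silva 0, Vance 0, Umar 12, Nguyen 21, Toma 11, Okoro 4 → Nguyen.
Borda totals: Silva 80, Vance 82, Umar 162, Nguyen 171, Toma 145, Okoro 80 → Nguyen.
The two rules agree on Nguyen.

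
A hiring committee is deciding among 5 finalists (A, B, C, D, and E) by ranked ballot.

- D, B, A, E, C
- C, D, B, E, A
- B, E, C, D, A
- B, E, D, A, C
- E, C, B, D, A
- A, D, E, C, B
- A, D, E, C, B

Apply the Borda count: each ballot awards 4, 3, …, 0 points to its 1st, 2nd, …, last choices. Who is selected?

D

Borda scores:
  A: 2 + 0 + 0 + 1 + 0 + 4 + 4 = 11
  B: 3 + 2 + 4 + 4 + 2 + 0 + 0 = 15
  C: 0 + 4 + 2 + 0 + 3 + 1 + 1 = 11
  D: 4 + 3 + 1 + 2 + 1 + 3 + 3 = 17
  E: 1 + 1 + 3 + 3 + 4 + 2 + 2 = 16
D has the highest total.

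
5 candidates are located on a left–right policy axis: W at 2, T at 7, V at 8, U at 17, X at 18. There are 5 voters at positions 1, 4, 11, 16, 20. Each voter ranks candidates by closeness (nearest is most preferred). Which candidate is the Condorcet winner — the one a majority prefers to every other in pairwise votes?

V

With single-peaked preferences on a line, the Condorcet winner is the candidate closest to the median voter.
The median voter (position 11) is closest to V at 8.
Check: V vs X — voters closer to V: 3 of 5.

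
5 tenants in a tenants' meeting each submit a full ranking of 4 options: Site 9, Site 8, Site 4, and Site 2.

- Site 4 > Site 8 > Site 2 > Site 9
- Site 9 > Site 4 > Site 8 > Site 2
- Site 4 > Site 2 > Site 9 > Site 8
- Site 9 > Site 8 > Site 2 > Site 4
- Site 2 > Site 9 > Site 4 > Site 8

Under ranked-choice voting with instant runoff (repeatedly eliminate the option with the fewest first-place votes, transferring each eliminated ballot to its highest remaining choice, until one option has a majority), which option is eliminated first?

Round 1: Site 9 2, Site 4 2, Site 2 1, Site 8 0. Site 8 has the fewest and is eliminated.
Round 2: Site 9 2, Site 4 2, Site 2 1. Site 2 has the fewest and is eliminated.
Round 3: Site 9 3, Site 4 2. Site 9 has a majority.

Site 8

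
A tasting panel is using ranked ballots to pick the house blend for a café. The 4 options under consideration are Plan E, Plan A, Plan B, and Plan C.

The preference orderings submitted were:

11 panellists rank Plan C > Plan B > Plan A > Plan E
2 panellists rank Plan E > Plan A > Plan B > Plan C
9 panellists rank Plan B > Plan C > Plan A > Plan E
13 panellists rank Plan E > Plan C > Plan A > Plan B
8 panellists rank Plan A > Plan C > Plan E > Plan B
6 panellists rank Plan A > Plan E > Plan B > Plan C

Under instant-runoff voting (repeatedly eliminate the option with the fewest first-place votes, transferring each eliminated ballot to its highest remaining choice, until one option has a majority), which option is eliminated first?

Plan B

Round 1: Plan E 15, Plan A 14, Plan C 11, Plan B 9. Plan B has the fewest and is eliminated.
Round 2: Plan C 20, Plan E 15, Plan A 14. Plan A has the fewest and is eliminated.
Round 3: Plan C 28, Plan E 21. Plan C has a majority.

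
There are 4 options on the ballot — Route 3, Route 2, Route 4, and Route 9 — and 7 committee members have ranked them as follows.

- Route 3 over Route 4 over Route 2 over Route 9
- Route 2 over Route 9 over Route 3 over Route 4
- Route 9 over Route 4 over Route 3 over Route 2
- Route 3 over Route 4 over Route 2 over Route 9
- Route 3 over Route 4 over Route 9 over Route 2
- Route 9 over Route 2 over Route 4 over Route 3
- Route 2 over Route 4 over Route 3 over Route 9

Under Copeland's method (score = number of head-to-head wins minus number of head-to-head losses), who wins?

Pairwise results:
  Route 3 vs Route 2: Route 3 wins 4–3.
  Route 3 vs Route 4: Route 3 wins 4–3.
  Route 3 vs Route 9: Route 3 wins 4–3.
  Route 2 vs Route 4: Route 4 wins 4–3.
  Route 2 vs Route 9: Route 2 wins 4–3.
  Route 4 vs Route 9: Route 4 wins 4–3.
Copeland scores (wins − losses):
  Route 3: 3 − 0 = 3
  Route 2: 1 − 2 = -1
  Route 4: 2 − 1 = 1
  Route 9: 0 − 3 = -3
Route 3 has the best Copeland score.

Route 3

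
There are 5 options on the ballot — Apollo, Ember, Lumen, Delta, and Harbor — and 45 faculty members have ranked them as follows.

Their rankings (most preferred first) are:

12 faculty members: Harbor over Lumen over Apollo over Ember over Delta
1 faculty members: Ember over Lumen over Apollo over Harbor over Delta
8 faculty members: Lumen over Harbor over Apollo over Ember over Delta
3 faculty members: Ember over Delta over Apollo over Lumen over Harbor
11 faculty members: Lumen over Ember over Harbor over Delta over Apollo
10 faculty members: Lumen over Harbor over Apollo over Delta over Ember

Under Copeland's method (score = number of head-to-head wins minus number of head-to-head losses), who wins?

Pairwise results:
  Apollo vs Ember: Apollo wins 30–15.
  Apollo vs Lumen: Lumen wins 42–3.
  Apollo vs Delta: Apollo wins 31–14.
  Apollo vs Harbor: Harbor wins 41–4.
  Ember vs Lumen: Lumen wins 41–4.
  Ember vs Delta: Ember wins 35–10.
  Ember vs Harbor: Harbor wins 30–15.
  Lumen vs Delta: Lumen wins 42–3.
  Lumen vs Harbor: Lumen wins 33–12.
  Delta vs Harbor: Harbor wins 42–3.
Copeland scores (wins − losses):
  Apollo: 2 − 2 = 0
  Ember: 1 − 3 = -2
  Lumen: 4 − 0 = 4
  Delta: 0 − 4 = -4
  Harbor: 3 − 1 = 2
Lumen has the best Copeland score.

Lumen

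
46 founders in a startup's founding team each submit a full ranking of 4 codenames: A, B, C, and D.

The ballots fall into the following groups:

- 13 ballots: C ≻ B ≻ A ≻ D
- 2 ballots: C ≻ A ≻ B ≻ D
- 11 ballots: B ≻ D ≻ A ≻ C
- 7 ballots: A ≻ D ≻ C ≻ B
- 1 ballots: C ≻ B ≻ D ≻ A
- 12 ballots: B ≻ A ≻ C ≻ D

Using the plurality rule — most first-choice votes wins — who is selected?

First-place vote totals:
  A: 7
  B: 23
  C: 16
  D: 0
B has the most first-place votes.

B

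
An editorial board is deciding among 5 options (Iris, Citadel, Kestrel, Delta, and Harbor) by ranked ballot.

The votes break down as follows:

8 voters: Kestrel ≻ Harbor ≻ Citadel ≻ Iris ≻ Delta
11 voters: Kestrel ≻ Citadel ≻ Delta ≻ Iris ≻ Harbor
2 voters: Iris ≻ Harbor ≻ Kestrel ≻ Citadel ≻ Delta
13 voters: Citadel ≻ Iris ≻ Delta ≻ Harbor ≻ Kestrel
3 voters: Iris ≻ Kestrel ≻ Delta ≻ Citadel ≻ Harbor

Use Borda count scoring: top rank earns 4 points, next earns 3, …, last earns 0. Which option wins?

Borda scores:
  Iris: 8·1 + 11·1 + 2·4 + 13·3 + 3·4 = 78
  Citadel: 8·2 + 11·3 + 2·1 + 13·4 + 3·1 = 106
  Kestrel: 8·4 + 11·4 + 2·2 + 13·0 + 3·3 = 89
  Delta: 8·0 + 11·2 + 2·0 + 13·2 + 3·2 = 54
  Harbor: 8·3 + 11·0 + 2·3 + 13·1 + 3·0 = 43
Citadel has the highest total.

Citadel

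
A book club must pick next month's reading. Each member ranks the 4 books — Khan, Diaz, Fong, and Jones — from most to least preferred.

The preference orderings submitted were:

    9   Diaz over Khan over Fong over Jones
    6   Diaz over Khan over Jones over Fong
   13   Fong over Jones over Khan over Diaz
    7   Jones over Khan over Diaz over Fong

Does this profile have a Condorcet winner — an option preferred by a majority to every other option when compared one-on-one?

Head-to-head results (35 voters total):
Khan vs Diaz: Khan wins 20–15.
Khan vs Fong: Khan wins 22–13.
Khan vs Jones: Jones wins 20–15.
Diaz vs Fong: Diaz wins 22–13.
Diaz vs Jones: Jones wins 20–15.
Fong vs Jones: Fong wins 22–13.
No candidate beats all others: Khan beats Fong beats Jones beats Khan, a majority cycle.

No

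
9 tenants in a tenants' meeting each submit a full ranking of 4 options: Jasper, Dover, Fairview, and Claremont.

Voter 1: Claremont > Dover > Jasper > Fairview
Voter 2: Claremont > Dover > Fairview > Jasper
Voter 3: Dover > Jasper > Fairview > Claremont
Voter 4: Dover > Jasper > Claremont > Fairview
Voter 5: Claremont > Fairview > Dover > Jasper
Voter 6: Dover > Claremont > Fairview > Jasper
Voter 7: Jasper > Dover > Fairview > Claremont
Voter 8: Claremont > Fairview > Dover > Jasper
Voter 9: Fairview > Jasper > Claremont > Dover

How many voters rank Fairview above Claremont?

3

Ballots ranking Fairview above Claremont: 3.
Ballots ranking Claremont above Fairview: 6.
So 3 of 9 voters prefer Fairview to Claremont.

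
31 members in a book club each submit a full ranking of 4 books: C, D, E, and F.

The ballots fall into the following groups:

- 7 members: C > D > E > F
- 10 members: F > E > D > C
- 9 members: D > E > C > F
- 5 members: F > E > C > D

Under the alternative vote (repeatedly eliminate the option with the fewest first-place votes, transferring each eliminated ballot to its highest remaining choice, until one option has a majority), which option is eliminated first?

E

Round 1: F 15, D 9, C 7, E 0. E has the fewest and is eliminated.
Round 2: F 15, D 9, C 7. C has the fewest and is eliminated.
Round 3: D 16, F 15. D has a majority.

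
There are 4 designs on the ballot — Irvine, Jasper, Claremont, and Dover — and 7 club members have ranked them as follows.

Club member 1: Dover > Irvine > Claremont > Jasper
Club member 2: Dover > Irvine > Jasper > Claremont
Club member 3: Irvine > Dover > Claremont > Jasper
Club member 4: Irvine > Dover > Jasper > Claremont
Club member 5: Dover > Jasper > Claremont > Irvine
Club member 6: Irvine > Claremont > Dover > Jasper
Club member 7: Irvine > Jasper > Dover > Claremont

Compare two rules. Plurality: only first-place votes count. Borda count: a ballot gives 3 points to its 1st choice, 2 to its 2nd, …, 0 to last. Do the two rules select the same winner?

Plurality first-place counts: Irvine 4, Jasper 0, Claremont 0, Dover 3 → Irvine.
Borda totals: Irvine 16, Jasper 6, Claremont 5, Dover 15 → Irvine.
The two rules agree on Irvine.

Yes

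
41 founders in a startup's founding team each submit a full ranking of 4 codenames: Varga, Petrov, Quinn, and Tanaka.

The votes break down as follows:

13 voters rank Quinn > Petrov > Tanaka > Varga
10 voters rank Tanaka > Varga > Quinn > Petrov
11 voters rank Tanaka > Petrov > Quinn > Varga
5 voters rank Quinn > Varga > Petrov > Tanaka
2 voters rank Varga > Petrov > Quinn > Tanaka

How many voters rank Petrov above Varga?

24

Ballots ranking Petrov above Varga: 13+11 = 24.
Ballots ranking Varga above Petrov: 10+5+2 = 17.
So 24 of 41 voters prefer Petrov to Varga.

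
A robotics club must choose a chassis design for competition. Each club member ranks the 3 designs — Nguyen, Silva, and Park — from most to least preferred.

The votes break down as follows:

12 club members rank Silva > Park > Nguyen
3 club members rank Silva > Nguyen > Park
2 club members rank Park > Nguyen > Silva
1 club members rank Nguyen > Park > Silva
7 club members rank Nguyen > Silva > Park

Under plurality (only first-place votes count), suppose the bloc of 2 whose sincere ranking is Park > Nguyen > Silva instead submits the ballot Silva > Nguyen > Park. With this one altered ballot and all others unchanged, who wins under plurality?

First-place totals with the altered ballot: Nguyen 8, Silva 17, Park 0.
The winner is unchanged: still Silva.

Silva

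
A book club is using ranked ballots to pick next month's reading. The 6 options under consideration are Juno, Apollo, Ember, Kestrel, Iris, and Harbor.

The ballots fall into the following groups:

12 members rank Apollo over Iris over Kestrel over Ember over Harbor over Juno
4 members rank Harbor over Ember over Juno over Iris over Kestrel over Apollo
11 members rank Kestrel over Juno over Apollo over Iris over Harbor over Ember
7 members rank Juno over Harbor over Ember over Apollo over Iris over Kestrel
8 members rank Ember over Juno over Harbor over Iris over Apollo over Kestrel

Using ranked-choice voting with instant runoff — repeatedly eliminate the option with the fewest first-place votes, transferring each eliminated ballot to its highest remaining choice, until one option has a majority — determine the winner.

Apollo

Round 1: Apollo 12, Kestrel 11, Ember 8, Juno 7, Harbor 4, Iris 0. Iris has the fewest and is eliminated.
Round 2: Apollo 12, Kestrel 11, Ember 8, Juno 7, Harbor 4. Harbor has the fewest and is eliminated.
Round 3: Apollo 12, Ember 12, Kestrel 11, Juno 7. Juno has the fewest and is eliminated.
Round 4: Ember 19, Apollo 12, Kestrel 11. Kestrel has the fewest and is eliminated.
Round 5: Apollo 23, Ember 19. Apollo has a majority.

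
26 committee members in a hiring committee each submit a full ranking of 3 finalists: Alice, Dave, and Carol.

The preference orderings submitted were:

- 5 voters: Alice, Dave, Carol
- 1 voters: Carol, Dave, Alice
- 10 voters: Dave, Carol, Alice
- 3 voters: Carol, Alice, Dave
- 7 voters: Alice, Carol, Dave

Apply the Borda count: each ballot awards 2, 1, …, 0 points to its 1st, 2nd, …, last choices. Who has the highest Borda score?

Borda scores:
  Alice: 5·2 + 0 + 10·0 + 3·1 + 7·2 = 27
  Dave: 5·1 + 1 + 10·2 + 3·0 + 7·0 = 26
  Carol: 5·0 + 2 + 10·1 + 3·2 + 7·1 = 25
Alice has the highest total.

Alice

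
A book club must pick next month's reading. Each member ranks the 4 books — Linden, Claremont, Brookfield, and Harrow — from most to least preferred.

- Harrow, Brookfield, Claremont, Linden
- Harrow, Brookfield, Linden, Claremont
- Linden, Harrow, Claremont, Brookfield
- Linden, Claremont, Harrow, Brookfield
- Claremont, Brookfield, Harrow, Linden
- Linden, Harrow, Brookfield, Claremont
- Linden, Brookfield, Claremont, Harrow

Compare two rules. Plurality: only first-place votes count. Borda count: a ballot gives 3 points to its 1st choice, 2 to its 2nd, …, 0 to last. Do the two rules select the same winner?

Yes

Plurality first-place counts: Linden 4, Claremont 1, Brookfield 0, Harrow 2 → Linden.
Borda totals: Linden 13, Claremont 8, Brookfield 9, Harrow 12 → Linden.
The two rules agree on Linden.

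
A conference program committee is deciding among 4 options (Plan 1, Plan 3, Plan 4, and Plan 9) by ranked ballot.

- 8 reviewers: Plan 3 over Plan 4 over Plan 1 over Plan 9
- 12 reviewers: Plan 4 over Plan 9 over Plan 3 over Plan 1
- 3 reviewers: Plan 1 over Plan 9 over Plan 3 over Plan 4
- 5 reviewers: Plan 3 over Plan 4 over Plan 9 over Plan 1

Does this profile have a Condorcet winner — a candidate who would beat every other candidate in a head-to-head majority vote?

Head-to-head results (28 voters total):
Plan 1 vs Plan 3: Plan 3 wins 25–3.
Plan 1 vs Plan 4: Plan 4 wins 25–3.
Plan 1 vs Plan 9: Plan 9 wins 17–11.
Plan 3 vs Plan 4: Plan 3 wins 16–12.
Plan 3 vs Plan 9: Plan 9 wins 15–13.
Plan 4 vs Plan 9: Plan 4 wins 25–3.
No candidate beats all others: Plan 3 beats Plan 4 beats Plan 9 beats Plan 3, a majority cycle.

No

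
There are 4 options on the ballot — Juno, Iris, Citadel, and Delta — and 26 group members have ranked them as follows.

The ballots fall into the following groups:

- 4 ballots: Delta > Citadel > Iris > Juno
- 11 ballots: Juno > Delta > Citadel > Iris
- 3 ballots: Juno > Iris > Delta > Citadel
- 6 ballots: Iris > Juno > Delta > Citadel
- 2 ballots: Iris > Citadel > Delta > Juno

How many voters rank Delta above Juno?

6

Ballots ranking Delta above Juno: 4+2 = 6.
Ballots ranking Juno above Delta: 11+3+6 = 20.
So 6 of 26 voters prefer Delta to Juno.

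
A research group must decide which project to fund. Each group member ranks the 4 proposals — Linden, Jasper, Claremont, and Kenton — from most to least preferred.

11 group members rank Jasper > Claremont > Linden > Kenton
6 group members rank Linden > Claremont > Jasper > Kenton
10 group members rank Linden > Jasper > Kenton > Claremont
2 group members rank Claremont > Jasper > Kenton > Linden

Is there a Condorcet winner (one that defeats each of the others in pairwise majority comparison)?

Yes

Head-to-head results (29 voters total):
Linden vs Jasper: Linden wins 16–13.
Linden vs Claremont: Linden wins 16–13.
Linden vs Kenton: Linden wins 27–2.
Jasper vs Claremont: Jasper wins 21–8.
Jasper vs Kenton: Jasper wins 29–0.
Claremont vs Kenton: Claremont wins 19–10.
Linden beats each rival — Jasper (16–13), Claremont (16–13), Kenton (27–2) — so Linden is the Condorcet winner.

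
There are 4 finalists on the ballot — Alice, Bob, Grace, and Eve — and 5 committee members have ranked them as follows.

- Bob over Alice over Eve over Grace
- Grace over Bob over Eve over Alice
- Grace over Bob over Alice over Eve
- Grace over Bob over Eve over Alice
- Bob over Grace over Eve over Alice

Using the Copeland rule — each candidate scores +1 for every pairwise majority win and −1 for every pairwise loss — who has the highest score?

Grace

Pairwise results:
  Alice vs Bob: Bob wins 5–0.
  Alice vs Grace: Grace wins 4–1.
  Alice vs Eve: Eve wins 3–2.
  Bob vs Grace: Grace wins 3–2.
  Bob vs Eve: Bob wins 5–0.
  Grace vs Eve: Grace wins 4–1.
Copeland scores (wins − losses):
  Alice: 0 − 3 = -3
  Bob: 2 − 1 = 1
  Grace: 3 − 0 = 3
  Eve: 1 − 2 = -1
Grace has the best Copeland score.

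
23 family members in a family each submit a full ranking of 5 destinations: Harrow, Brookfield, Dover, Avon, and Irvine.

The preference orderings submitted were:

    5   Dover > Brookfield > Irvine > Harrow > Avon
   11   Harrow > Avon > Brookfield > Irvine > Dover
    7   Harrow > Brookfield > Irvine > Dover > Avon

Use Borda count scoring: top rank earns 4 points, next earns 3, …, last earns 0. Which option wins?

Harrow

Borda scores:
  Harrow: 5·1 + 11·4 + 7·4 = 77
  Brookfield: 5·3 + 11·2 + 7·3 = 58
  Dover: 5·4 + 11·0 + 7·1 = 27
  Avon: 5·0 + 11·3 + 7·0 = 33
  Irvine: 5·2 + 11·1 + 7·2 = 35
Harrow has the highest total.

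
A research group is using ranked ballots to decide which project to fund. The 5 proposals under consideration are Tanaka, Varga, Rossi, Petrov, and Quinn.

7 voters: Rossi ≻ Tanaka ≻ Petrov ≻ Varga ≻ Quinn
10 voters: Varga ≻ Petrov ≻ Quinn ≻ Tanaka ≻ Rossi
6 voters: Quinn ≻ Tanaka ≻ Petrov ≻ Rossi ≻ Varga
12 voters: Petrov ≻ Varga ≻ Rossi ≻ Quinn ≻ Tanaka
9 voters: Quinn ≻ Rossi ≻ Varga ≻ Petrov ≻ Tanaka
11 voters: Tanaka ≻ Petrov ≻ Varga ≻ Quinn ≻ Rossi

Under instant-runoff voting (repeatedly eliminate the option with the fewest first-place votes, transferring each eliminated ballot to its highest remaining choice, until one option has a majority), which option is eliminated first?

Round 1: Quinn 15, Petrov 12, Tanaka 11, Varga 10, Rossi 7. Rossi has the fewest and is eliminated.
Round 2: Tanaka 18, Quinn 15, Petrov 12, Varga 10. Varga has the fewest and is eliminated.
Round 3: Petrov 22, Tanaka 18, Quinn 15. Quinn has the fewest and is eliminated.
Round 4: Petrov 31, Tanaka 24. Petrov has a majority.

Rossi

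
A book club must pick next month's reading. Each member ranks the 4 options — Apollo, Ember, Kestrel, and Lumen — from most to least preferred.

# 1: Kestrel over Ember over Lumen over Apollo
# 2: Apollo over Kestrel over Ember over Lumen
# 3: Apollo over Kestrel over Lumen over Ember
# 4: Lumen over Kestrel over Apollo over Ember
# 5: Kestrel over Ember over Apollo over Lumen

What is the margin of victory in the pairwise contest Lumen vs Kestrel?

3

Ballots ranking Lumen above Kestrel: 1.
Ballots ranking Kestrel above Lumen: 4.
Kestrel wins 4–1, a margin of 3.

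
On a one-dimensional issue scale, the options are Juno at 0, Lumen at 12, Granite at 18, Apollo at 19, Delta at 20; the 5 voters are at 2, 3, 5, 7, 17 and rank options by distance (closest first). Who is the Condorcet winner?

With single-peaked preferences on a line, the Condorcet winner is the candidate closest to the median voter.
The median voter (position 5) is closest to Juno at 0.
Check: Juno vs Granite — voters closer to Juno: 4 of 5.

Juno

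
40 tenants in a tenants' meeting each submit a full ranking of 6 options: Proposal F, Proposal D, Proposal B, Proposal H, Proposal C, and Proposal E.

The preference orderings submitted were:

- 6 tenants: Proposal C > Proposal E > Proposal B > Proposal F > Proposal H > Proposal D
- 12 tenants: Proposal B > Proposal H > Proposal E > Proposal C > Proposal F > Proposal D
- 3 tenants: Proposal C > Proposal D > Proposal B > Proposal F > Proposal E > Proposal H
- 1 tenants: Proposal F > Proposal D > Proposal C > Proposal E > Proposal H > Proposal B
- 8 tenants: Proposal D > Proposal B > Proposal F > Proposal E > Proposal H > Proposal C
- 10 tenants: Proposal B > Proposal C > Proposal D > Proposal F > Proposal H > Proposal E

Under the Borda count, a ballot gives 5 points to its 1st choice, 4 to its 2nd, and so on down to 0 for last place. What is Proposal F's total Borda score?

Borda scores:
  Proposal F: 6·2 + 12·1 + 3·2 + 5 + 8·3 + 10·2 = 79
  Proposal D: 6·0 + 12·0 + 3·4 + 4 + 8·5 + 10·3 = 86
  Proposal B: 6·3 + 12·5 + 3·3 + 0 + 8·4 + 10·5 = 169
  Proposal H: 6·1 + 12·4 + 3·0 + 1 + 8·1 + 10·1 = 73
  Proposal C: 6·5 + 12·2 + 3·5 + 3 + 8·0 + 10·4 = 112
  Proposal E: 6·4 + 12·3 + 3·1 + 2 + 8·2 + 10·0 = 81

79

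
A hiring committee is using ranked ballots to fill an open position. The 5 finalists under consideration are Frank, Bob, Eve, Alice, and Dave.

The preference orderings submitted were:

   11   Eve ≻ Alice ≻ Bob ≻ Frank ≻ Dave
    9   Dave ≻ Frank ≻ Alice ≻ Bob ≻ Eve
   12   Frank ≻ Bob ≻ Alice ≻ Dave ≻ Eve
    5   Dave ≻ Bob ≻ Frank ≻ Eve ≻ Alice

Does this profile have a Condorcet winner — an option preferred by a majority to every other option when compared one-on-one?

Yes

Head-to-head results (37 voters total):
Frank vs Bob: Frank wins 21–16.
Frank vs Eve: Frank wins 26–11.
Frank vs Alice: Frank wins 26–11.
Frank vs Dave: Frank wins 23–14.
Bob vs Eve: Bob wins 26–11.
Bob vs Alice: Alice wins 20–17.
Bob vs Dave: Bob wins 23–14.
Eve vs Alice: Alice wins 21–16.
Eve vs Dave: Dave wins 26–11.
Alice vs Dave: Alice wins 23–14.
Frank beats each rival — Bob (21–16), Eve (26–11), Alice (26–11), Dave (23–14) — so Frank is the Condorcet winner.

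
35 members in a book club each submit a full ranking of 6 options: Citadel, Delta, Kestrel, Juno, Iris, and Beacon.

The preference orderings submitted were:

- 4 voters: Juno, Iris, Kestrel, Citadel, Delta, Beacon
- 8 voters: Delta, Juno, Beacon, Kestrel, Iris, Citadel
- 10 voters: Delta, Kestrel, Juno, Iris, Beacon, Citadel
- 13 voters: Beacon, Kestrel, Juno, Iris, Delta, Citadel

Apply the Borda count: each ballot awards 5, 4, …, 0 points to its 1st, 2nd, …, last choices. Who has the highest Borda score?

Borda scores:
  Citadel: 4·2 + 8·0 + 10·0 + 13·0 = 8
  Delta: 4·1 + 8·5 + 10·5 + 13·1 = 107
  Kestrel: 4·3 + 8·2 + 10·4 + 13·4 = 120
  Juno: 4·5 + 8·4 + 10·3 + 13·3 = 121
  Iris: 4·4 + 8·1 + 10·2 + 13·2 = 70
  Beacon: 4·0 + 8·3 + 10·1 + 13·5 = 99
Juno has the highest total.

Juno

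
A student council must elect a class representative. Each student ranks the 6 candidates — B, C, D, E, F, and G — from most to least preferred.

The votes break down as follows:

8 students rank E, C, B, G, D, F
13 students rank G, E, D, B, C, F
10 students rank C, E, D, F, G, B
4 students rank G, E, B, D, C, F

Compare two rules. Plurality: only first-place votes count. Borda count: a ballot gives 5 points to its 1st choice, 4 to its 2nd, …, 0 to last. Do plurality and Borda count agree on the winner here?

Plurality first-place counts: B 0, C 10, D 0, E 8, F 0, G 17 → G.
Borda totals: B 62, C 99, D 85, E 148, F 20, G 111 → E.
The two rules disagree: plurality picks G, Borda picks E.

No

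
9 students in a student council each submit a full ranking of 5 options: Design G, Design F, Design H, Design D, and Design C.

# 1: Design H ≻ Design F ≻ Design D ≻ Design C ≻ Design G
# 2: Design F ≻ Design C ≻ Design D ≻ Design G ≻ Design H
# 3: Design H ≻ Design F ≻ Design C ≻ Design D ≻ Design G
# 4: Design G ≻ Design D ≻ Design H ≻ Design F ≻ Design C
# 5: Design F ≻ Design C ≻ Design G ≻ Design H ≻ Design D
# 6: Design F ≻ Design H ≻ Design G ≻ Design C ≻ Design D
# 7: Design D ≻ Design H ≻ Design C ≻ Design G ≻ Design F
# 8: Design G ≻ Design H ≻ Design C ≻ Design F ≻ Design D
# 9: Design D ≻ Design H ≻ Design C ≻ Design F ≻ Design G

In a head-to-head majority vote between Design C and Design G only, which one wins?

Ballots ranking Design C above Design G: 6.
Ballots ranking Design G above Design C: 3.
Design C wins the head-to-head, 6–3.

Design C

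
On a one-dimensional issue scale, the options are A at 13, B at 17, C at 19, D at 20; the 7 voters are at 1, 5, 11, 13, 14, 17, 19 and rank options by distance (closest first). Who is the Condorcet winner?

With single-peaked preferences on a line, the Condorcet winner is the candidate closest to the median voter.
The median voter (position 13) is closest to A at 13.
Check: A vs B — voters closer to A: 5 of 7.

A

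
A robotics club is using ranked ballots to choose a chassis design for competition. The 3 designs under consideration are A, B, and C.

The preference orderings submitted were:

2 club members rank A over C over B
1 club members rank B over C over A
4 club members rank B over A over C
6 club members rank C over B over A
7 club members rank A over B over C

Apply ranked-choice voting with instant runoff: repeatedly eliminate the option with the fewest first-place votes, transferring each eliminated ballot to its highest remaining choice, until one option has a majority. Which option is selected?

A

Round 1: A 9, C 6, B 5. B has the fewest and is eliminated.
Round 2: A 13, C 7. A has a majority.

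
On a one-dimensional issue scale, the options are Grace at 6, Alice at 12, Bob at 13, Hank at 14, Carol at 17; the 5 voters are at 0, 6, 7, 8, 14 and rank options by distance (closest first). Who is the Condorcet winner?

Grace

With single-peaked preferences on a line, the Condorcet winner is the candidate closest to the median voter.
The median voter (position 7) is closest to Grace at 6.
Check: Grace vs Alice — voters closer to Grace: 4 of 5.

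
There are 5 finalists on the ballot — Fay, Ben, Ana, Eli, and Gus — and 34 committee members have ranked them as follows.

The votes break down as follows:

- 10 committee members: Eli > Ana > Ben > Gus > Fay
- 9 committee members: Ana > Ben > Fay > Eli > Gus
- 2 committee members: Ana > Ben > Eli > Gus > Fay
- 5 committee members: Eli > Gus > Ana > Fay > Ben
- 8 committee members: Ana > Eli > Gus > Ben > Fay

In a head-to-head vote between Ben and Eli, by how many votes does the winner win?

12

Ballots ranking Ben above Eli: 9+2 = 11.
Ballots ranking Eli above Ben: 10+5+8 = 23.
Eli wins 23–11, a margin of 12.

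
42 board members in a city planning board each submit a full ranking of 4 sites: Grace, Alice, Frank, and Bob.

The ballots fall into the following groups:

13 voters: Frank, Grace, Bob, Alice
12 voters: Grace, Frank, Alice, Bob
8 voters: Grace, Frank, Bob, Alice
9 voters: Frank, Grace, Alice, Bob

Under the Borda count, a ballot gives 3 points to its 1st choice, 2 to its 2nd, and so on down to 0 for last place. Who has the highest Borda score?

Borda scores:
  Grace: 13·2 + 12·3 + 8·3 + 9·2 = 104
  Alice: 13·0 + 12·1 + 8·0 + 9·1 = 21
  Frank: 13·3 + 12·2 + 8·2 + 9·3 = 106
  Bob: 13·1 + 12·0 + 8·1 + 9·0 = 21
Frank has the highest total.

Frank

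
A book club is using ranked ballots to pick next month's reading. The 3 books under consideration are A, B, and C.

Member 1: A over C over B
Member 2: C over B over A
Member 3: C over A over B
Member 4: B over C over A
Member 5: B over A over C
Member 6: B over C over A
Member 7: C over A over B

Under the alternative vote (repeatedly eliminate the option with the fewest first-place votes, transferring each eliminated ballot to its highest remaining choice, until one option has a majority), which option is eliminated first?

A

Round 1: B 3, C 3, A 1. A has the fewest and is eliminated.
Round 2: C 4, B 3. C has a majority.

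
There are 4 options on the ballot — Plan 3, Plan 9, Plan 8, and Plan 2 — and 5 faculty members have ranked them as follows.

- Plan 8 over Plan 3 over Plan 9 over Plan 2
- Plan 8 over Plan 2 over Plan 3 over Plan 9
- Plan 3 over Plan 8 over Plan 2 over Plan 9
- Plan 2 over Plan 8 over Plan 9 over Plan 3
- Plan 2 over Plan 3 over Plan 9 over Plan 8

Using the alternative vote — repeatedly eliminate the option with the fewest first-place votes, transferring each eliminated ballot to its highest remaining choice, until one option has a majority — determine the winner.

Round 1: Plan 8 2, Plan 2 2, Plan 3 1, Plan 9 0. Plan 9 has the fewest and is eliminated.
Round 2: Plan 8 2, Plan 2 2, Plan 3 1. Plan 3 has the fewest and is eliminated.
Round 3: Plan 8 3, Plan 2 2. Plan 8 has a majority.

Plan 8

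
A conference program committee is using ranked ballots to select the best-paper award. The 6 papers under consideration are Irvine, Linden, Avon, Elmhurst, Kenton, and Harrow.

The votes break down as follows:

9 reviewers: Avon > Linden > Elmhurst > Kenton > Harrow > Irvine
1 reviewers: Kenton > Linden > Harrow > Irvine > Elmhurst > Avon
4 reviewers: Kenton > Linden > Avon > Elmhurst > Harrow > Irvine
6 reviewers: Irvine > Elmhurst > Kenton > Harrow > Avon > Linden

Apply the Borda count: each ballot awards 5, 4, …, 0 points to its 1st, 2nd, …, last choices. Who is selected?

Borda scores:
  Irvine: 9·0 + 2 + 4·0 + 6·5 = 32
  Linden: 9·4 + 4 + 4·4 + 6·0 = 56
  Avon: 9·5 + 0 + 4·3 + 6·1 = 63
  Elmhurst: 9·3 + 1 + 4·2 + 6·4 = 60
  Kenton: 9·2 + 5 + 4·5 + 6·3 = 61
  Harrow: 9·1 + 3 + 4·1 + 6·2 = 28
Avon has the highest total.

Avon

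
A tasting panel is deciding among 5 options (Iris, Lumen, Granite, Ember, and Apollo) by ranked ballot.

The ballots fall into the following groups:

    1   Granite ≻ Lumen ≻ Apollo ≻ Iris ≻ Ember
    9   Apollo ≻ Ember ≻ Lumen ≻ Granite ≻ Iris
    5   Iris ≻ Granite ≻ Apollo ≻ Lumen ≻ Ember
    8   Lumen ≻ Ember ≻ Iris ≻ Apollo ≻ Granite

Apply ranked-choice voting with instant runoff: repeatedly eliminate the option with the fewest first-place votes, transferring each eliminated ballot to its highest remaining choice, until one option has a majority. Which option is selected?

Round 1: Apollo 9, Lumen 8, Iris 5, Granite 1, Ember 0. Ember has the fewest and is eliminated.
Round 2: Apollo 9, Lumen 8, Iris 5, Granite 1. Granite has the fewest and is eliminated.
Round 3: Lumen 9, Apollo 9, Iris 5. Iris has the fewest and is eliminated.
Round 4: Apollo 14, Lumen 9. Apollo has a majority.

Apollo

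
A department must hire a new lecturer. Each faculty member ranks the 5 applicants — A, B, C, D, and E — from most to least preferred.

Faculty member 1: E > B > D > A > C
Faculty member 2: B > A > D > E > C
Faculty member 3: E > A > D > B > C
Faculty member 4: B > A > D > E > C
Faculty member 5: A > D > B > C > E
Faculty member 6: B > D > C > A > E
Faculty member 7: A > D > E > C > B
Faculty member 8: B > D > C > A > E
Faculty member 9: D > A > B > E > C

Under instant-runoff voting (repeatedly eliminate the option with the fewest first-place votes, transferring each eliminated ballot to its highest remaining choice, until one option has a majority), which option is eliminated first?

C

Round 1: B 4, A 2, E 2, D 1, C 0. C has the fewest and is eliminated.
Round 2: B 4, A 2, E 2, D 1. D has the fewest and is eliminated.
Round 3: B 4, A 3, E 2. E has the fewest and is eliminated.
Round 4: B 5, A 4. B has a majority.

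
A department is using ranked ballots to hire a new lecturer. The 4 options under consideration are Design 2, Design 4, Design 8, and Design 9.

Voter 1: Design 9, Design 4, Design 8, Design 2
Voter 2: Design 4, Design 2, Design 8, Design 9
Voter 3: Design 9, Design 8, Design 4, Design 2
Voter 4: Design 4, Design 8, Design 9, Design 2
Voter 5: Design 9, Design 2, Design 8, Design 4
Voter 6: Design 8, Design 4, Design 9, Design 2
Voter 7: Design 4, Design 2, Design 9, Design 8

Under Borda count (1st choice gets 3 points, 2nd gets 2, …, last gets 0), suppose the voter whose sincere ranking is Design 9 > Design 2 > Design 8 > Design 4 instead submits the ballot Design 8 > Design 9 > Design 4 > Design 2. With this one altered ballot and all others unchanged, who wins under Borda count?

Borda totals with the altered ballot: Design 2 4, Design 4 15, Design 8 12, Design 9 11.
The winner is unchanged: still Design 4.

Design 4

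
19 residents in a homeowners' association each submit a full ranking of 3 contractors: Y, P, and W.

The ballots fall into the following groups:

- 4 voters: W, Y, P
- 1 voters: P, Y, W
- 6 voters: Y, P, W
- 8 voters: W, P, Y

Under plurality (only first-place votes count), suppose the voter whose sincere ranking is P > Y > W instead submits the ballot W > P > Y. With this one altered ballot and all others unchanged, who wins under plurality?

First-place totals with the altered ballot: Y 6, P 0, W 13.
The winner is unchanged: still W.

W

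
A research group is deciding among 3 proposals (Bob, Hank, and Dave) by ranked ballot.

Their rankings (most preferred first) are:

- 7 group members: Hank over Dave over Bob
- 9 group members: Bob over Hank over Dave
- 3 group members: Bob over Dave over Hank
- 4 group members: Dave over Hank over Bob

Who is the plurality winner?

First-place vote totals:
  Bob: 12
  Hank: 7
  Dave: 4
Bob has the most first-place votes.

Bob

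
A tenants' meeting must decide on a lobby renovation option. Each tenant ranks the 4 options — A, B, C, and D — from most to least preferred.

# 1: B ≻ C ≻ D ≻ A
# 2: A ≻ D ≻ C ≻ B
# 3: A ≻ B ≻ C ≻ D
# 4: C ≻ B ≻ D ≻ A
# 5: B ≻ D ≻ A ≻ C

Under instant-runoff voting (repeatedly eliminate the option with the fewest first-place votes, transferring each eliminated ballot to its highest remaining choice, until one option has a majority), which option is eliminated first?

D

Round 1: A 2, B 2, C 1, D 0. D has the fewest and is eliminated.
Round 2: A 2, B 2, C 1. C has the fewest and is eliminated.
Round 3: B 3, A 2. B has a majority.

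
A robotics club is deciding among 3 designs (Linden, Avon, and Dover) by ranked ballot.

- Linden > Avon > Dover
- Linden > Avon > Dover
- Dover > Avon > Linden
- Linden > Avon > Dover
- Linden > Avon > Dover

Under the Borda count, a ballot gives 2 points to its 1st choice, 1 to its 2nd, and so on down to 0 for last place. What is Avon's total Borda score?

Borda scores:
  Linden: 2 + 2 + 0 + 2 + 2 = 8
  Avon: 1 + 1 + 1 + 1 + 1 = 5
  Dover: 0 + 0 + 2 + 0 + 0 = 2

5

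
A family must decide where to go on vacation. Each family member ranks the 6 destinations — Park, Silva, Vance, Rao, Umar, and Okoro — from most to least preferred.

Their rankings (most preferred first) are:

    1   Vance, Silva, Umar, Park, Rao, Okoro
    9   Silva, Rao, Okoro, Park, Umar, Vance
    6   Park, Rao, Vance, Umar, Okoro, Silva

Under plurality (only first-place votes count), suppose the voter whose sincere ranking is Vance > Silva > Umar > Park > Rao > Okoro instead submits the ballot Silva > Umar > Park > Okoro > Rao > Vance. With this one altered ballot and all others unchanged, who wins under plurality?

Silva

First-place totals with the altered ballot: Park 6, Silva 10, Vance 0, Rao 0, Umar 0, Okoro 0.
The winner is unchanged: still Silva.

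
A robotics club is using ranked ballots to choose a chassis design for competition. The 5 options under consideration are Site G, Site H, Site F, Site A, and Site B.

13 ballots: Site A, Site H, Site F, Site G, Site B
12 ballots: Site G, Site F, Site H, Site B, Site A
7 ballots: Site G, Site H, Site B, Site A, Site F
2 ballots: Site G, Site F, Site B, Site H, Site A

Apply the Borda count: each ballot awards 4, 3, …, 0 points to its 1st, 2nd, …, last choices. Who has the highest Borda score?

Site G

Borda scores:
  Site G: 13·1 + 12·4 + 7·4 + 2·4 = 97
  Site H: 13·3 + 12·2 + 7·3 + 2·1 = 86
  Site F: 13·2 + 12·3 + 7·0 + 2·3 = 68
  Site A: 13·4 + 12·0 + 7·1 + 2·0 = 59
  Site B: 13·0 + 12·1 + 7·2 + 2·2 = 30
Site G has the highest total.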